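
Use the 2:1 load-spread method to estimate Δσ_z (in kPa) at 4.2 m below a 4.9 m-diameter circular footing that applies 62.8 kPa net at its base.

Δσ_z ≈ 18.2 kPa

By the 2:1 method the load spreads at 1 horizontal : 2 vertical, so at depth z the loaded area has grown by z in each plan dimension:
Δσ ≈ qD²/(D+z)² = 62.8×4.9²/(4.9+4.2)² = 18.208 kPa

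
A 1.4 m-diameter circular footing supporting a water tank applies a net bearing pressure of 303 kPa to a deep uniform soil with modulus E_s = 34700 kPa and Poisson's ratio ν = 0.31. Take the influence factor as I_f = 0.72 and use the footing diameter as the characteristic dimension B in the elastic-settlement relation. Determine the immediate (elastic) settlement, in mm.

S_e ≈ 7.96 mm

Immediate (elastic) settlement: S_e = q·B·(1−ν²)/E_s · I_f.
S_e = 303 × 1.4 × (1 − 0.31²) / 34700 × 0.72
    = 303 × 1.4 × 0.9039 / 34700 × 0.72
    = 0.007956 m = 7.956 mm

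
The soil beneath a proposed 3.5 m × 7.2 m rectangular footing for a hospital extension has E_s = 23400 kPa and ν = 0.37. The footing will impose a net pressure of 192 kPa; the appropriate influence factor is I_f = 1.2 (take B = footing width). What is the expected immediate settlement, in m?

Immediate (elastic) settlement: S_e = q·B·(1−ν²)/E_s · I_f.
S_e = 192 × 3.5 × (1 − 0.37²) / 23400 × 1.2
    = 192 × 3.5 × 0.8631 / 23400 × 1.2
    = 0.02974 m

S_e ≈ 0.0297 m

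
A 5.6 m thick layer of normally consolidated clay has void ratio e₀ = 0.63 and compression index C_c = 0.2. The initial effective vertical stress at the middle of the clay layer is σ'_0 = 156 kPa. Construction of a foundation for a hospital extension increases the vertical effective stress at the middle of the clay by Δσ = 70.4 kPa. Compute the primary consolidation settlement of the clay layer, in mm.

S_c ≈ 111 mm

Final effective stress: σ'_f = σ'_0 + Δσ = 156 + 70.4 = 226.4 kPa.
Normally consolidated clay, so the full stress increment lies on the virgin compression line:
S_c = C_c·H/(1+e₀)·log₁₀(σ'_f/σ'_0) = 0.2×5.6/(1+0.63)×log₁₀(226.4/156)
    = 0.68712 × 0.16175 = 0.1111 m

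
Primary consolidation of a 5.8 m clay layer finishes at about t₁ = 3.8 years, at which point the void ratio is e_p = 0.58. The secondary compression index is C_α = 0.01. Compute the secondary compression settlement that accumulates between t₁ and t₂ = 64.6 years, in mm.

Secondary compression: S_s = C_α·H/(1+e_p)·log₁₀(t₂/t₁)
S_s = 0.01×5.8/(1+0.58)×log₁₀(64.6/3.8)
    = 0.03671 × 1.23 = 0.04517 m

S_s ≈ 45.2 mm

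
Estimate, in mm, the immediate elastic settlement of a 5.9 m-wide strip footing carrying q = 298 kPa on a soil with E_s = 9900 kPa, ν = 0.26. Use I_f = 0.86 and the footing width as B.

Immediate (elastic) settlement: S_e = q·B·(1−ν²)/E_s · I_f.
S_e = 298 × 5.9 × (1 − 0.26²) / 9900 × 0.86
    = 298 × 5.9 × 0.9324 / 9900 × 0.86
    = 0.1424 m = 142.4 mm

S_e ≈ 142 mm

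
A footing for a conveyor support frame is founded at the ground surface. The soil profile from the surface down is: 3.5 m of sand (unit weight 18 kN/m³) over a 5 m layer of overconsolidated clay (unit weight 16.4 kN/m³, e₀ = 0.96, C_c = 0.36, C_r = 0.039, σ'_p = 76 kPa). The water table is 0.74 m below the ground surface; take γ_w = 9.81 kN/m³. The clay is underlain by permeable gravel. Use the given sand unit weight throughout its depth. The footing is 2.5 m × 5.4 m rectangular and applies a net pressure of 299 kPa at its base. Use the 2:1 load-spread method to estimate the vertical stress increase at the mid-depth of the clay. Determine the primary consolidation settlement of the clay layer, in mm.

Mid-depth of clay below the ground surface: z = 3.5 + 5/2 = 6 m.
Total vertical stress at mid-clay: σ_v = 18×3.5 + 16.4×2.5 = 104 kPa.
Pore pressure: u = 9.81×(6 − 0.74) = 51.601 kPa.
Initial effective stress: σ'_0 = σ_v − u = 104 − 51.601 = 52.399 kPa.
Stress increase at mid-clay by the 2:1 spreading method:
Δσ = qBL/((B+z)(L+z)) = 299×2.5×5.4/((2.5+6)(5.4+6)) = 41.656 kPa
Final effective stress: σ'_f = 52.399 + 41.656 = 94.055 kPa.
σ'_f = 94.055 > σ'_p = 76 kPa, so the stress path crosses the preconsolidation pressure — recompression up to σ'_p, then virgin compression beyond:
S_c = H/(1+e₀)·[C_r·log₁₀(σ'_p/σ'_0) + C_c·log₁₀(σ'_f/σ'_p)]
    = 5/1.96 × [0.039×log₁₀(76/52.399) + 0.36×log₁₀(94.055/76)]
    = 2.551 × [0.0062981 + 0.033325] = 0.1011 m

S_c ≈ 101 mm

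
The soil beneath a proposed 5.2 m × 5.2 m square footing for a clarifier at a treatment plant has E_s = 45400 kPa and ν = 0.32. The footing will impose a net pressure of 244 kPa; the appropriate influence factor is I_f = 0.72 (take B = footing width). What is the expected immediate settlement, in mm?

S_e ≈ 18.1 mm

Immediate (elastic) settlement: S_e = q·B·(1−ν²)/E_s · I_f.
S_e = 244 × 5.2 × (1 − 0.32²) / 45400 × 0.72
    = 244 × 5.2 × 0.8976 / 45400 × 0.72
    = 0.01806 m = 18.06 mm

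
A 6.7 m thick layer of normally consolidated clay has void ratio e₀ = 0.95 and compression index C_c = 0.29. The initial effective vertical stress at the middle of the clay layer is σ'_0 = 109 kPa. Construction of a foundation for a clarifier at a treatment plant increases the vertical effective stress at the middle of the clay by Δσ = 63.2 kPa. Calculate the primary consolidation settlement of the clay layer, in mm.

Final effective stress: σ'_f = σ'_0 + Δσ = 109 + 63.2 = 172.2 kPa.
Normally consolidated clay, so the full stress increment lies on the virgin compression line:
S_c = C_c·H/(1+e₀)·log₁₀(σ'_f/σ'_0) = 0.29×6.7/(1+0.95)×log₁₀(172.2/109)
    = 0.99641 × 0.19861 = 0.1979 m

S_c ≈ 198 mm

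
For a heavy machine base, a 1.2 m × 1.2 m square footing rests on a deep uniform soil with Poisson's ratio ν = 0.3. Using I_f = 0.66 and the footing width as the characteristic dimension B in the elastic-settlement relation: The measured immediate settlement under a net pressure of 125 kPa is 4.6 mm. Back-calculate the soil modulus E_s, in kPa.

E_s ≈ 19600 kPa

S_e = q·B·(1−ν²)/E_s · I_f  ⇒  E_s = q·B·(1−ν²)·I_f / S_e.
E_s = 125 × 1.2 × 0.91 × 0.66 / 0.0046 = 19580 kPa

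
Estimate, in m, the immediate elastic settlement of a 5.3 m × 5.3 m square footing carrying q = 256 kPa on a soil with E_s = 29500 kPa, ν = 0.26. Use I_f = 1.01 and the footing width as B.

Immediate (elastic) settlement: S_e = q·B·(1−ν²)/E_s · I_f.
S_e = 256 × 5.3 × (1 − 0.26²) / 29500 × 1.01
    = 256 × 5.3 × 0.9324 / 29500 × 1.01
    = 0.04331 m

S_e ≈ 0.0433 m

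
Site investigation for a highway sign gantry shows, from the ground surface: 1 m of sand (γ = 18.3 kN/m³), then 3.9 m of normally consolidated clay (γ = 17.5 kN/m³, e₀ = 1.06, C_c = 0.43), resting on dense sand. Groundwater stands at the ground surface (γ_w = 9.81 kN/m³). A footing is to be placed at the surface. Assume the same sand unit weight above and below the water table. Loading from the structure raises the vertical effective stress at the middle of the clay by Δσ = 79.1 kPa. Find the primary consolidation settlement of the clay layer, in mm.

S_c ≈ 521 mm

Mid-depth of clay below the ground surface: z = 1 + 3.9/2 = 2.95 m.
Total vertical stress at mid-clay: σ_v = 18.3×1 + 17.5×1.95 = 52.425 kPa.
Pore pressure: u = 9.81×(2.95 − 0) = 28.94 kPa.
Initial effective stress: σ'_0 = σ_v − u = 52.425 − 28.94 = 23.485 kPa.
Final effective stress: σ'_f = σ'_0 + Δσ = 23.485 + 79.1 = 102.58 kPa.
Normally consolidated clay, so the full stress increment lies on the virgin compression line:
S_c = C_c·H/(1+e₀)·log₁₀(σ'_f/σ'_0) = 0.43×3.9/(1+1.06)×log₁₀(102.58/23.485)
    = 0.81408 × 0.64027 = 0.5212 m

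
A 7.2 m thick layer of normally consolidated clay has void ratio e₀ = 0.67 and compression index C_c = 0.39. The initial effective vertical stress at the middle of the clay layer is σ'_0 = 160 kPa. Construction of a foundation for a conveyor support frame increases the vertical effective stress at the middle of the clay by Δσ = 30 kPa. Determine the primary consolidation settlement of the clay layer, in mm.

S_c ≈ 125 mm

Final effective stress: σ'_f = σ'_0 + Δσ = 160 + 30 = 190 kPa.
Normally consolidated clay, so the full stress increment lies on the virgin compression line:
S_c = C_c·H/(1+e₀)·log₁₀(σ'_f/σ'_0) = 0.39×7.2/(1+0.67)×log₁₀(190/160)
    = 1.6814 × 0.074634 = 0.1255 m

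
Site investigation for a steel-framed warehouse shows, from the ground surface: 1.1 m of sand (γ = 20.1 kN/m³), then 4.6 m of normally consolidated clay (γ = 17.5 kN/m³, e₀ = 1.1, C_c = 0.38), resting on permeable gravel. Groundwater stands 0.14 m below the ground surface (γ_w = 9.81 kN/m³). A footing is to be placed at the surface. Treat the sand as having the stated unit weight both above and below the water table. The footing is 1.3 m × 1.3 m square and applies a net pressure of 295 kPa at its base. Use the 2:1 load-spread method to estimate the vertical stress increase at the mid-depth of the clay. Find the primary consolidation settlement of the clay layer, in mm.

Mid-depth of clay below the ground surface: z = 1.1 + 4.6/2 = 3.4 m.
Total vertical stress at mid-clay: σ_v = 20.1×1.1 + 17.5×2.3 = 62.36 kPa.
Pore pressure: u = 9.81×(3.4 − 0.14) = 31.981 kPa.
Initial effective stress: σ'_0 = σ_v − u = 62.36 − 31.981 = 30.379 kPa.
Stress increase at mid-clay by the 2:1 spreading method:
Δσ = qBL/((B+z)(L+z)) = 295×1.3×1.3/((1.3+3.4)(1.3+3.4)) = 22.569 kPa
Final effective stress: σ'_f = σ'_0 + Δσ = 30.379 + 22.569 = 52.948 kPa.
Normally consolidated clay, so the full stress increment lies on the virgin compression line:
S_c = C_c·H/(1+e₀)·log₁₀(σ'_f/σ'_0) = 0.38×4.6/(1+1.1)×log₁₀(52.948/30.379)
    = 0.83238 × 0.24128 = 0.2008 m

S_c ≈ 201 mm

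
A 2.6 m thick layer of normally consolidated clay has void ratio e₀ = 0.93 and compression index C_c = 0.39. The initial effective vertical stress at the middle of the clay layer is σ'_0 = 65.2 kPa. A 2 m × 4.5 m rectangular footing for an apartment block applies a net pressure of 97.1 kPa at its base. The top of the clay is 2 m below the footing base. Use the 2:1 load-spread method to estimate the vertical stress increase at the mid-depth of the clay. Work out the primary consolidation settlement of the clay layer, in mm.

Mid-depth of clay below the footing base: z = 2 + 2.6/2 = 3.3 m.
Stress increase at mid-clay by the 2:1 spreading method:
Δσ = qBL/((B+z)(L+z)) = 97.1×2×4.5/((2+3.3)(4.5+3.3)) = 21.139 kPa
Final effective stress: σ'_f = σ'_0 + Δσ = 65.2 + 21.139 = 86.339 kPa.
Normally consolidated clay, so the full stress increment lies on the virgin compression line:
S_c = C_c·H/(1+e₀)·log₁₀(σ'_f/σ'_0) = 0.39×2.6/(1+0.93)×log₁₀(86.339/65.2)
    = 0.52539 × 0.12196 = 0.06408 m

S_c ≈ 64.1 mm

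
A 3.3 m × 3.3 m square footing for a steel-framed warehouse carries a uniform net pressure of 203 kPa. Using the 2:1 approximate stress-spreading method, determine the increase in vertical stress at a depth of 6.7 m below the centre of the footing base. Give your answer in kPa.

Δσ_z ≈ 22.1 kPa

By the 2:1 method the load spreads at 1 horizontal : 2 vertical, so at depth z the loaded area has grown by z in each plan dimension:
Δσ = qBL/((B+z)(L+z)) = 203×3.3×3.3/((3.3+6.7)(3.3+6.7)) = 22.107 kPa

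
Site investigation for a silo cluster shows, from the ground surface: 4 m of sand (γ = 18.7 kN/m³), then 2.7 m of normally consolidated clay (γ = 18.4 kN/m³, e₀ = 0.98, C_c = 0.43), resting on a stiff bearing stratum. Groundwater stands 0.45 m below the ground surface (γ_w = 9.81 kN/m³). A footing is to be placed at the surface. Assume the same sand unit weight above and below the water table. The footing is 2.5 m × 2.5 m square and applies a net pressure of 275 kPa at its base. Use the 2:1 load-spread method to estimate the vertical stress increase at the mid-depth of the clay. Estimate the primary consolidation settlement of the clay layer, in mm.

Mid-depth of clay below the ground surface: z = 4 + 2.7/2 = 5.35 m.
Total vertical stress at mid-clay: σ_v = 18.7×4 + 18.4×1.35 = 99.64 kPa.
Pore pressure: u = 9.81×(5.35 − 0.45) = 48.069 kPa.
Initial effective stress: σ'_0 = σ_v − u = 99.64 − 48.069 = 51.571 kPa.
Stress increase at mid-clay by the 2:1 spreading method:
Δσ = qBL/((B+z)(L+z)) = 275×2.5×2.5/((2.5+5.35)(2.5+5.35)) = 27.892 kPa
Final effective stress: σ'_f = σ'_0 + Δσ = 51.571 + 27.892 = 79.463 kPa.
Normally consolidated clay, so the full stress increment lies on the virgin compression line:
S_c = C_c·H/(1+e₀)·log₁₀(σ'_f/σ'_0) = 0.43×2.7/(1+0.98)×log₁₀(79.463/51.571)
    = 0.58636 × 0.18776 = 0.1101 m

S_c ≈ 110 mm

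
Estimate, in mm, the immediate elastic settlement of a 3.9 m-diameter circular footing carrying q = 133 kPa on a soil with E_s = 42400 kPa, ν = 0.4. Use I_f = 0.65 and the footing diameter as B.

Immediate (elastic) settlement: S_e = q·B·(1−ν²)/E_s · I_f.
S_e = 133 × 3.9 × (1 − 0.4²) / 42400 × 0.65
    = 133 × 3.9 × 0.84 / 42400 × 0.65
    = 0.006679 m = 6.679 mm

S_e ≈ 6.68 mm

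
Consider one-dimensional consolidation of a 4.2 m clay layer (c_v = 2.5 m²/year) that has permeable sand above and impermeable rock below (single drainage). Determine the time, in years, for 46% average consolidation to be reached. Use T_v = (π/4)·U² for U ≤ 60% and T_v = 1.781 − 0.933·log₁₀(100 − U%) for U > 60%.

Drainage path length: H_d = H = 4.2 m (single drainage).
U ≤ 60%: T_v = (π/4)·U² = (π/4)×0.46² = 0.16619.
t = T_v·H_d²/c_v = 0.16619×4.2²/2.5 = 1.173 years.

t ≈ 1.17 years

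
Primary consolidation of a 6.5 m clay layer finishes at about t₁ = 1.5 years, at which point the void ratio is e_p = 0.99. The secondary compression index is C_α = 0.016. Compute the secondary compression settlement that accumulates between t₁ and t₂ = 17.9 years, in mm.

Secondary compression: S_s = C_α·H/(1+e_p)·log₁₀(t₂/t₁)
S_s = 0.016×6.5/(1+0.99)×log₁₀(17.9/1.5)
    = 0.05226 × 1.077 = 0.05627 m

S_s ≈ 56.3 mm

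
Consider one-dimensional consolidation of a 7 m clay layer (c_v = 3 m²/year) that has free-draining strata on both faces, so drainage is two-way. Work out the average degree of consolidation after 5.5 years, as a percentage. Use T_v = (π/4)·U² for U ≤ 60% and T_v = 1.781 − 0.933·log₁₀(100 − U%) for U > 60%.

U ≈ 97.1 %

Drainage path length: H_d = H/2 = 3.5 m (double drainage).
T_v = c_v·t/H_d² = 3×5.5/3.5² = 1.3469.
T_v = 1.3469 corresponds to the U > 60% branch:
U = 1 − 10^((1.781 − T_v)/0.933)/100 = 0.9708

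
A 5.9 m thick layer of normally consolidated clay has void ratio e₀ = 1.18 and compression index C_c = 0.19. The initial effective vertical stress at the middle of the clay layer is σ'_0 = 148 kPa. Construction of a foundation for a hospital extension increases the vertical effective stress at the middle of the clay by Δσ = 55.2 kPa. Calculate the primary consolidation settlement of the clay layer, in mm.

S_c ≈ 70.8 mm

Final effective stress: σ'_f = σ'_0 + Δσ = 148 + 55.2 = 203.2 kPa.
Normally consolidated clay, so the full stress increment lies on the virgin compression line:
S_c = C_c·H/(1+e₀)·log₁₀(σ'_f/σ'_0) = 0.19×5.9/(1+1.18)×log₁₀(203.2/148)
    = 0.51422 × 0.13766 = 0.07079 m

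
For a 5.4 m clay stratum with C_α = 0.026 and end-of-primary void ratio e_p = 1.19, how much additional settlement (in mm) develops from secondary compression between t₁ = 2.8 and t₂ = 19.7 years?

S_s ≈ 54.3 mm

Secondary compression: S_s = C_α·H/(1+e_p)·log₁₀(t₂/t₁)
S_s = 0.026×5.4/(1+1.19)×log₁₀(19.7/2.8)
    = 0.06411 × 0.8473 = 0.05432 m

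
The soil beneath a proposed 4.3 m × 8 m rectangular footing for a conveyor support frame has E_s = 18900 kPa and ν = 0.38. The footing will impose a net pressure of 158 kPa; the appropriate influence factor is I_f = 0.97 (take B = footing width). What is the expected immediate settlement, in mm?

S_e ≈ 29.8 mm

Immediate (elastic) settlement: S_e = q·B·(1−ν²)/E_s · I_f.
S_e = 158 × 4.3 × (1 − 0.38²) / 18900 × 0.97
    = 158 × 4.3 × 0.8556 / 18900 × 0.97
    = 0.02983 m = 29.83 mm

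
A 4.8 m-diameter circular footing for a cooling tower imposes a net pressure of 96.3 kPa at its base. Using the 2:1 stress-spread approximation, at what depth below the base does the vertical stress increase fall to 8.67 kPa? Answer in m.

z ≈ 11.2 m

2:1 spreading — at depth z the loaded area has grown by z in each plan dimension:
qD²/(D+z)² = Δσ_z ⇒ z = D(√(q/Δσ_z) − 1) = 4.8×(√(96.3/8.67) − 1) = 11.2 m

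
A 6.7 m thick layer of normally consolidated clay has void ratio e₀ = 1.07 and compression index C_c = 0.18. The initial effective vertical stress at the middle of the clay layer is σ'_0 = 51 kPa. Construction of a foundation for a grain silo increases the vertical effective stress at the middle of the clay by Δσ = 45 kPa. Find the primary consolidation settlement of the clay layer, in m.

S_c ≈ 0.16 m

Final effective stress: σ'_f = σ'_0 + Δσ = 51 + 45 = 96 kPa.
Normally consolidated clay, so the full stress increment lies on the virgin compression line:
S_c = C_c·H/(1+e₀)·log₁₀(σ'_f/σ'_0) = 0.18×6.7/(1+1.07)×log₁₀(96/51)
    = 0.58261 × 0.2747 = 0.16 m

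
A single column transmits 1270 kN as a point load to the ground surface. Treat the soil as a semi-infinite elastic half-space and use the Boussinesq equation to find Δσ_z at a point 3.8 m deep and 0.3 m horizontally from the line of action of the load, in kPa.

Δσ_z ≈ 41.3 kPa

Boussinesq vertical stress below a point load on an elastic half-space:
Δσ_z = 3P/(2πz²) · [1 + (r/z)²]^(−5/2)
r/z = 0.3/3.8 = 0.078947; [1+(r/z)²]^(−5/2) = 0.98459.
Δσ_z = 3×1270/(2π×3.8²) × 0.98459 = 41.993 × 0.98459 = 41.35 kPa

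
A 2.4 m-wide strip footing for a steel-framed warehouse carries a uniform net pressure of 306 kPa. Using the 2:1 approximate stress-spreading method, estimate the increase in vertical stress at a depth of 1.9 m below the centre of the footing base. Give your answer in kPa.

By the 2:1 method the load spreads at 1 horizontal : 2 vertical, so at depth z the loaded area has grown by z in each plan dimension:
Δσ = qB/(B+z) = 306×2.4/(2.4+1.9) = 170.79 kPa

Δσ_z ≈ 171 kPa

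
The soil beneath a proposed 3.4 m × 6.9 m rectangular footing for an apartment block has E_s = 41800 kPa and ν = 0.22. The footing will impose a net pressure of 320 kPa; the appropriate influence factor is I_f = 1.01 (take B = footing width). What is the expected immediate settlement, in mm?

Immediate (elastic) settlement: S_e = q·B·(1−ν²)/E_s · I_f.
S_e = 320 × 3.4 × (1 − 0.22²) / 41800 × 1.01
    = 320 × 3.4 × 0.9516 / 41800 × 1.01
    = 0.02502 m = 25.02 mm

S_e ≈ 25 mm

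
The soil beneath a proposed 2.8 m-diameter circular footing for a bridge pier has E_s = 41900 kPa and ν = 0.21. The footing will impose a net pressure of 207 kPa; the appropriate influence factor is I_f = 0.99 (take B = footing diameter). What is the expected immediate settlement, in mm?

Immediate (elastic) settlement: S_e = q·B·(1−ν²)/E_s · I_f.
S_e = 207 × 2.8 × (1 − 0.21²) / 41900 × 0.99
    = 207 × 2.8 × 0.9559 / 41900 × 0.99
    = 0.01309 m = 13.09 mm

S_e ≈ 13.1 mm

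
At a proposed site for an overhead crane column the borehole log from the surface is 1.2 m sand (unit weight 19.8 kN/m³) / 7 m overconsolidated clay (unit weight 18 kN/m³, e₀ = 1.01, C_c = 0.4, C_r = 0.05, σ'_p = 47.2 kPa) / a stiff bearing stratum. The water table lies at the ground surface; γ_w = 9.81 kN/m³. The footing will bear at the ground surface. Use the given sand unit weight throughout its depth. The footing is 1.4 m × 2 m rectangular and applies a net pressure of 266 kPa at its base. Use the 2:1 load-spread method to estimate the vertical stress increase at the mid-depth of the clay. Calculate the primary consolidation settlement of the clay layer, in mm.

Mid-depth of clay below the ground surface: z = 1.2 + 7/2 = 4.7 m.
Total vertical stress at mid-clay: σ_v = 19.8×1.2 + 18×3.5 = 86.76 kPa.
Pore pressure: u = 9.81×(4.7 − 0) = 46.107 kPa.
Initial effective stress: σ'_0 = σ_v − u = 86.76 − 46.107 = 40.653 kPa.
Stress increase at mid-clay by the 2:1 spreading method:
Δσ = qBL/((B+z)(L+z)) = 266×1.4×2/((1.4+4.7)(2+4.7)) = 18.224 kPa
Final effective stress: σ'_f = 40.653 + 18.224 = 58.877 kPa.
σ'_f = 58.877 > σ'_p = 47.2 kPa, so the stress path crosses the preconsolidation pressure — recompression up to σ'_p, then virgin compression beyond:
S_c = H/(1+e₀)·[C_r·log₁₀(σ'_p/σ'_0) + C_c·log₁₀(σ'_f/σ'_p)]
    = 7/2.01 × [0.05×log₁₀(47.2/40.653) + 0.4×log₁₀(58.877/47.2)]
    = 3.4826 × [0.0032425 + 0.038401] = 0.145 m

S_c ≈ 145 mm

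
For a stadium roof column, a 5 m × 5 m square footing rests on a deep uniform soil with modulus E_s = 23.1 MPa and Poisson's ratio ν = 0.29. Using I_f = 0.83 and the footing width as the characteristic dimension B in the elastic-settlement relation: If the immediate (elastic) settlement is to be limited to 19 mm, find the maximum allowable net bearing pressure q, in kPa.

E_s = 23.1 MPa = 23100 kPa.
S_e = q·B·(1−ν²)/E_s · I_f  ⇒  q = S_e·E_s / (B·(1−ν²)·I_f).
q = 0.019 × 23100 / (5 × 0.9159 × 0.83) = 115.5 kPa

q ≈ 115 kPa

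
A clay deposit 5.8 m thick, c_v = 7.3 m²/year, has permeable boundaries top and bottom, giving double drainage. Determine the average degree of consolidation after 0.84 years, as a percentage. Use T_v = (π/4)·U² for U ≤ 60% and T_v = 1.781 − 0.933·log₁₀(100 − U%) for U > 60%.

U ≈ 86.6 %

Drainage path length: H_d = H/2 = 2.9 m (double drainage).
T_v = c_v·t/H_d² = 7.3×0.84/2.9² = 0.72913.
T_v = 0.72913 corresponds to the U > 60% branch:
U = 1 − 10^((1.781 − T_v)/0.933)/100 = 0.8659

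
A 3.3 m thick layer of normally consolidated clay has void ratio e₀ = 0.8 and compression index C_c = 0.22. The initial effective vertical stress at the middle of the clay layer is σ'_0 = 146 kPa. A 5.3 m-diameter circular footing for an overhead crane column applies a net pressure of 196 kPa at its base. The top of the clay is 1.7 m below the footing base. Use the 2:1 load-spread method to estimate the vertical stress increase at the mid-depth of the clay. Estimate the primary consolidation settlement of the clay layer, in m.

Mid-depth of clay below the footing base: z = 1.7 + 3.3/2 = 3.35 m.
Stress increase at mid-clay by the 2:1 spreading method:
Δσ ≈ qD²/(D+z)² = 196×5.3²/(5.3+3.35)² = 73.583 kPa
Final effective stress: σ'_f = σ'_0 + Δσ = 146 + 73.583 = 219.58 kPa.
Normally consolidated clay, so the full stress increment lies on the virgin compression line:
S_c = C_c·H/(1+e₀)·log₁₀(σ'_f/σ'_0) = 0.22×3.3/(1+0.8)×log₁₀(219.58/146)
    = 0.40333 × 0.17724 = 0.07149 m

S_c ≈ 0.0715 m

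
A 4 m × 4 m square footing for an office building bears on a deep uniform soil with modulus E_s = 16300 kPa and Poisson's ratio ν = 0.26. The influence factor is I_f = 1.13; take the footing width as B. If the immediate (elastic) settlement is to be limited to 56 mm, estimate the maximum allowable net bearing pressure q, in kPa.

S_e = q·B·(1−ν²)/E_s · I_f  ⇒  q = S_e·E_s / (B·(1−ν²)·I_f).
q = 0.056 × 16300 / (4 × 0.9324 × 1.13) = 216.6 kPa

q ≈ 217 kPa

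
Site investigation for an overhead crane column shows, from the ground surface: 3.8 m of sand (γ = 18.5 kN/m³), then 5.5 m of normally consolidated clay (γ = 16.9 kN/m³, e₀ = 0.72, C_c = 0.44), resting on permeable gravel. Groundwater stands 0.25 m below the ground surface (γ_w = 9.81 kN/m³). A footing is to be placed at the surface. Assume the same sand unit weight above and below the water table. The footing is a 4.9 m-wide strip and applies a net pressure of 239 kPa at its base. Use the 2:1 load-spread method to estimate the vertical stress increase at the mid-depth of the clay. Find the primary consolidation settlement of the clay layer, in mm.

Mid-depth of clay below the ground surface: z = 3.8 + 5.5/2 = 6.55 m.
Total vertical stress at mid-clay: σ_v = 18.5×3.8 + 16.9×2.75 = 116.77 kPa.
Pore pressure: u = 9.81×(6.55 − 0.25) = 61.803 kPa.
Initial effective stress: σ'_0 = σ_v − u = 116.77 − 61.803 = 54.967 kPa.
Stress increase at mid-clay by the 2:1 spreading method:
Δσ = qB/(B+z) = 239×4.9/(4.9+6.55) = 102.28 kPa
Final effective stress: σ'_f = σ'_0 + Δσ = 54.967 + 102.28 = 157.25 kPa.
Normally consolidated clay, so the full stress increment lies on the virgin compression line:
S_c = C_c·H/(1+e₀)·log₁₀(σ'_f/σ'_0) = 0.44×5.5/(1+0.72)×log₁₀(157.25/54.967)
    = 1.407 × 0.45649 = 0.6423 m

S_c ≈ 642 mm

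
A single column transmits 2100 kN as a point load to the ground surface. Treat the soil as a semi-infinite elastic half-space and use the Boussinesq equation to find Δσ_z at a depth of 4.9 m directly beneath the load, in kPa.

Boussinesq vertical stress below a point load on an elastic half-space:
Δσ_z = 3P/(2πz²) · [1 + (r/z)²]^(−5/2)
r/z = 0/4.9 = 0; [1+(r/z)²]^(−5/2) = 1.
Δσ_z = 3×2100/(2π×4.9²) × 1 = 41.761 × 1 = 41.76 kPa

Δσ_z ≈ 41.8 kPa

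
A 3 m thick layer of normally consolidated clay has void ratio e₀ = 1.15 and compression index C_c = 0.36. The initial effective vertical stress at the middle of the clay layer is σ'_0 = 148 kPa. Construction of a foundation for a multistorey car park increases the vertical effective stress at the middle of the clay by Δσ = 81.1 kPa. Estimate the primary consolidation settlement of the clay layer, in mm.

S_c ≈ 95.3 mm

Final effective stress: σ'_f = σ'_0 + Δσ = 148 + 81.1 = 229.1 kPa.
Normally consolidated clay, so the full stress increment lies on the virgin compression line:
S_c = C_c·H/(1+e₀)·log₁₀(σ'_f/σ'_0) = 0.36×3/(1+1.15)×log₁₀(229.1/148)
    = 0.50233 × 0.18976 = 0.09532 m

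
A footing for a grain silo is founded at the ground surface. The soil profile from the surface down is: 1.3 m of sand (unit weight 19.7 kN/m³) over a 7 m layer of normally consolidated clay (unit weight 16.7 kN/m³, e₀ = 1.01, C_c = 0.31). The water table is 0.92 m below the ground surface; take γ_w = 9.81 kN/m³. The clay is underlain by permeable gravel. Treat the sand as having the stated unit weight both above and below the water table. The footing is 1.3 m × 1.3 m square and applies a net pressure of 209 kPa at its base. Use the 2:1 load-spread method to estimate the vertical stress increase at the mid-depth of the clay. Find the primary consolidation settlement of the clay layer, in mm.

S_c ≈ 88 mm

Mid-depth of clay below the ground surface: z = 1.3 + 7/2 = 4.8 m.
Total vertical stress at mid-clay: σ_v = 19.7×1.3 + 16.7×3.5 = 84.06 kPa.
Pore pressure: u = 9.81×(4.8 − 0.92) = 38.063 kPa.
Initial effective stress: σ'_0 = σ_v − u = 84.06 − 38.063 = 45.997 kPa.
Stress increase at mid-clay by the 2:1 spreading method:
Δσ = qBL/((B+z)(L+z)) = 209×1.3×1.3/((1.3+4.8)(1.3+4.8)) = 9.4923 kPa
Final effective stress: σ'_f = σ'_0 + Δσ = 45.997 + 9.4923 = 55.489 kPa.
Normally consolidated clay, so the full stress increment lies on the virgin compression line:
S_c = C_c·H/(1+e₀)·log₁₀(σ'_f/σ'_0) = 0.31×7/(1+1.01)×log₁₀(55.489/45.997)
    = 1.0796 × 0.081477 = 0.08796 m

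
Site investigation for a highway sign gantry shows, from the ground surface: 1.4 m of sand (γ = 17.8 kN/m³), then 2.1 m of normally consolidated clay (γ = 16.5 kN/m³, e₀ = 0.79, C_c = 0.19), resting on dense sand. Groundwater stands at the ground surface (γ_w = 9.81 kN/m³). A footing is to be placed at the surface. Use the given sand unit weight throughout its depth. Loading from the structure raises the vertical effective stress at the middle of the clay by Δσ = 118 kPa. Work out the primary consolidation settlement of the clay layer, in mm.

Mid-depth of clay below the ground surface: z = 1.4 + 2.1/2 = 2.45 m.
Total vertical stress at mid-clay: σ_v = 17.8×1.4 + 16.5×1.05 = 42.245 kPa.
Pore pressure: u = 9.81×(2.45 − 0) = 24.035 kPa.
Initial effective stress: σ'_0 = σ_v − u = 42.245 − 24.035 = 18.21 kPa.
Final effective stress: σ'_f = σ'_0 + Δσ = 18.21 + 118 = 136.21 kPa.
Normally consolidated clay, so the full stress increment lies on the virgin compression line:
S_c = C_c·H/(1+e₀)·log₁₀(σ'_f/σ'_0) = 0.19×2.1/(1+0.79)×log₁₀(136.21/18.21)
    = 0.22291 × 0.8739 = 0.1948 m

S_c ≈ 195 mm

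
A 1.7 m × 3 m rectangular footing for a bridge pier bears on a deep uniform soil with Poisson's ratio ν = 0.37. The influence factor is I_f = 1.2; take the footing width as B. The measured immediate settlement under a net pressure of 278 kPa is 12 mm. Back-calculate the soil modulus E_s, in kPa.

S_e = q·B·(1−ν²)/E_s · I_f  ⇒  E_s = q·B·(1−ν²)·I_f / S_e.
E_s = 278 × 1.7 × 0.8631 × 1.2 / 0.012 = 40790 kPa

E_s ≈ 40800 kPa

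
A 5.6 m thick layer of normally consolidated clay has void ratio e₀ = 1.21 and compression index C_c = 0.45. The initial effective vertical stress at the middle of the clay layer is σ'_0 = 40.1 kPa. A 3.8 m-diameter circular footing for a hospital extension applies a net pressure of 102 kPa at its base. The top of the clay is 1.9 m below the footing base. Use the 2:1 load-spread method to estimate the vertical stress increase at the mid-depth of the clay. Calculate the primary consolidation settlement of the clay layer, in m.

Mid-depth of clay below the footing base: z = 1.9 + 5.6/2 = 4.7 m.
Stress increase at mid-clay by the 2:1 spreading method:
Δσ ≈ qD²/(D+z)² = 102×3.8²/(3.8+4.7)² = 20.386 kPa
Final effective stress: σ'_f = σ'_0 + Δσ = 40.1 + 20.386 = 60.486 kPa.
Normally consolidated clay, so the full stress increment lies on the virgin compression line:
S_c = C_c·H/(1+e₀)·log₁₀(σ'_f/σ'_0) = 0.45×5.6/(1+1.21)×log₁₀(60.486/40.1)
    = 1.1403 × 0.17851 = 0.2036 m

S_c ≈ 0.204 m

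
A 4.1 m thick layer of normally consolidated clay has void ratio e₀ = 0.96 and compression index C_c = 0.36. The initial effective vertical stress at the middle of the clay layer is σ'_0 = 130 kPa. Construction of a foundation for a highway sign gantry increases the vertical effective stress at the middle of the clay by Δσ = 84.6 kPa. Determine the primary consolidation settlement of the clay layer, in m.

S_c ≈ 0.164 m

Final effective stress: σ'_f = σ'_0 + Δσ = 130 + 84.6 = 214.6 kPa.
Normally consolidated clay, so the full stress increment lies on the virgin compression line:
S_c = C_c·H/(1+e₀)·log₁₀(σ'_f/σ'_0) = 0.36×4.1/(1+0.96)×log₁₀(214.6/130)
    = 0.75306 × 0.21769 = 0.1639 m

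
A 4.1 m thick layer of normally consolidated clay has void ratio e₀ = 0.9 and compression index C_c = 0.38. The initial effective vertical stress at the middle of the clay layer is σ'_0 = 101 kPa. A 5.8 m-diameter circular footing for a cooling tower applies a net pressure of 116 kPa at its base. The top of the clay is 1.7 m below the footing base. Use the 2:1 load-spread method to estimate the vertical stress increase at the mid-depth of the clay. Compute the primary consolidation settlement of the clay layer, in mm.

S_c ≈ 126 mm

Mid-depth of clay below the footing base: z = 1.7 + 4.1/2 = 3.75 m.
Stress increase at mid-clay by the 2:1 spreading method:
Δσ ≈ qD²/(D+z)² = 116×5.8²/(5.8+3.75)² = 42.787 kPa
Final effective stress: σ'_f = σ'_0 + Δσ = 101 + 42.787 = 143.79 kPa.
Normally consolidated clay, so the full stress increment lies on the virgin compression line:
S_c = C_c·H/(1+e₀)·log₁₀(σ'_f/σ'_0) = 0.38×4.1/(1+0.9)×log₁₀(143.79/101)
    = 0.82 × 0.15341 = 0.1258 m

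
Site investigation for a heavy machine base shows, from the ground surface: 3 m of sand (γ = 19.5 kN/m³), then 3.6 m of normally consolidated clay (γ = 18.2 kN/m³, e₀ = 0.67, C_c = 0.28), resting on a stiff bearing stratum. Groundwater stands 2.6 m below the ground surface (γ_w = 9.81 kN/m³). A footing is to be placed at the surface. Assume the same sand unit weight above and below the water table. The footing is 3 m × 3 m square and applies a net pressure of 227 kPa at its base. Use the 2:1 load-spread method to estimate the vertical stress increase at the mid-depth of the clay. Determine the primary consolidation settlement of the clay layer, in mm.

S_c ≈ 103 mm

Mid-depth of clay below the ground surface: z = 3 + 3.6/2 = 4.8 m.
Total vertical stress at mid-clay: σ_v = 19.5×3 + 18.2×1.8 = 91.26 kPa.
Pore pressure: u = 9.81×(4.8 − 2.6) = 21.582 kPa.
Initial effective stress: σ'_0 = σ_v − u = 91.26 − 21.582 = 69.678 kPa.
Stress increase at mid-clay by the 2:1 spreading method:
Δσ = qBL/((B+z)(L+z)) = 227×3×3/((3+4.8)(3+4.8)) = 33.58 kPa
Final effective stress: σ'_f = σ'_0 + Δσ = 69.678 + 33.58 = 103.26 kPa.
Normally consolidated clay, so the full stress increment lies on the virgin compression line:
S_c = C_c·H/(1+e₀)·log₁₀(σ'_f/σ'_0) = 0.28×3.6/(1+0.67)×log₁₀(103.26/69.678)
    = 0.60359 × 0.17084 = 0.1031 m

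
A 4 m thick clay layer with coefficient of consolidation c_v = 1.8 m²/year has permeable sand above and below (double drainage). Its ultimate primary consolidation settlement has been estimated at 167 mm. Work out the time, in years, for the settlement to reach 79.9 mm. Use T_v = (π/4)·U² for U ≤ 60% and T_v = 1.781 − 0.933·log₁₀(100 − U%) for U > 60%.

t ≈ 0.4 years

Drainage path length: H_d = H/2 = 2 m (double drainage).
U = S(t)/S_ult = 79.9/167 = 0.4784.
U ≤ 60%: T_v = (π/4)·U² = (π/4)×0.47844² = 0.17978.
t = T_v·H_d²/c_v = 0.17978×2²/1.8 = 0.3995 years.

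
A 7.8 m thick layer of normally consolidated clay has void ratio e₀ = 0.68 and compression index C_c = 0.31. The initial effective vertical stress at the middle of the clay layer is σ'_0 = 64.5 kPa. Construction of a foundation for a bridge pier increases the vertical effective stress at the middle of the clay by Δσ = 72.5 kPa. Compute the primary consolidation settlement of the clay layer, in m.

S_c ≈ 0.471 m

Final effective stress: σ'_f = σ'_0 + Δσ = 64.5 + 72.5 = 137 kPa.
Normally consolidated clay, so the full stress increment lies on the virgin compression line:
S_c = C_c·H/(1+e₀)·log₁₀(σ'_f/σ'_0) = 0.31×7.8/(1+0.68)×log₁₀(137/64.5)
    = 1.4393 × 0.32716 = 0.4709 m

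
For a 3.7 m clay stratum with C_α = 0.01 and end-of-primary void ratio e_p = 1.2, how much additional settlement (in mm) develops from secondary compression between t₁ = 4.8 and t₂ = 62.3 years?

S_s ≈ 18.7 mm

Secondary compression: S_s = C_α·H/(1+e_p)·log₁₀(t₂/t₁)
S_s = 0.01×3.7/(1+1.2)×log₁₀(62.3/4.8)
    = 0.01682 × 1.113 = 0.01872 m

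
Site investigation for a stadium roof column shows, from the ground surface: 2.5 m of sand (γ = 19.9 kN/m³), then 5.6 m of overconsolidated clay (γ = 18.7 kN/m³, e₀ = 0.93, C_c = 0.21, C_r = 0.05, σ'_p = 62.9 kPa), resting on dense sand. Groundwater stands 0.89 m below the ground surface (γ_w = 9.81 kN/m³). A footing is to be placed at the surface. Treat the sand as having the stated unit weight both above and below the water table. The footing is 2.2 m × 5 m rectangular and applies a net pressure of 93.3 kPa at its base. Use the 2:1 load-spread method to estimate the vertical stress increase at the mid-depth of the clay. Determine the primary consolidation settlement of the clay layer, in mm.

Mid-depth of clay below the ground surface: z = 2.5 + 5.6/2 = 5.3 m.
Total vertical stress at mid-clay: σ_v = 19.9×2.5 + 18.7×2.8 = 102.11 kPa.
Pore pressure: u = 9.81×(5.3 − 0.89) = 43.262 kPa.
Initial effective stress: σ'_0 = σ_v − u = 102.11 − 43.262 = 58.848 kPa.
Stress increase at mid-clay by the 2:1 spreading method:
Δσ = qBL/((B+z)(L+z)) = 93.3×2.2×5/((2.2+5.3)(5+5.3)) = 13.285 kPa
Final effective stress: σ'_f = 58.848 + 13.285 = 72.133 kPa.
σ'_f = 72.133 > σ'_p = 62.9 kPa, so the stress path crosses the preconsolidation pressure — recompression up to σ'_p, then virgin compression beyond:
S_c = H/(1+e₀)·[C_r·log₁₀(σ'_p/σ'_0) + C_c·log₁₀(σ'_f/σ'_p)]
    = 5.6/1.93 × [0.05×log₁₀(62.9/58.848) + 0.21×log₁₀(72.133/62.9)]
    = 2.9016 × [0.0014459 + 0.012492] = 0.04044 m

S_c ≈ 40.4 mm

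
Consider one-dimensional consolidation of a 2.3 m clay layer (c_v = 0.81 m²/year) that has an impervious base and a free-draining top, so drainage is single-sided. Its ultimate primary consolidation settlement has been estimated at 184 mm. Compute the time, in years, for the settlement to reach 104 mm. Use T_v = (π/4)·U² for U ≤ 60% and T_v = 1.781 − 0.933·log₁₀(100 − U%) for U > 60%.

t ≈ 1.64 years

Drainage path length: H_d = H = 2.3 m (single drainage).
U = S(t)/S_ult = 104/184 = 0.5652.
U ≤ 60%: T_v = (π/4)·U² = (π/4)×0.56522² = 0.25091.
t = T_v·H_d²/c_v = 0.25091×2.3²/0.81 = 1.639 years.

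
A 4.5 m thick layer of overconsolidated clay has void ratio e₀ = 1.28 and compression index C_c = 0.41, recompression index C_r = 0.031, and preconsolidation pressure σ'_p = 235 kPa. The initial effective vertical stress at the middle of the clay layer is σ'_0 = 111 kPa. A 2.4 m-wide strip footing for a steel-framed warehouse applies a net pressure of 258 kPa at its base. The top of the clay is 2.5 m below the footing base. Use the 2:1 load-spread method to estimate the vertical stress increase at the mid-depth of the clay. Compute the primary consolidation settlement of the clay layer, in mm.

S_c ≈ 15.3 mm

Mid-depth of clay below the footing base: z = 2.5 + 4.5/2 = 4.75 m.
Stress increase at mid-clay by the 2:1 spreading method:
Δσ = qB/(B+z) = 258×2.4/(2.4+4.75) = 86.601 kPa
Final effective stress: σ'_f = 111 + 86.601 = 197.6 kPa.
σ'_f = 197.6 ≤ σ'_p = 235 kPa, so the clay remains overconsolidated and only the recompression index applies:
S_c = C_r·H/(1+e₀)·log₁₀(σ'_f/σ'_0) = 0.031×4.5/2.28×log₁₀(197.6/111)
    = 0.061185 × 0.25046 = 0.01532 m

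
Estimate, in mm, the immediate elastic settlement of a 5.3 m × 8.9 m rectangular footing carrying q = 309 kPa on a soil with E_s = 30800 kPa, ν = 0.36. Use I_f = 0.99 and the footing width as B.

S_e ≈ 45.8 mm

Immediate (elastic) settlement: S_e = q·B·(1−ν²)/E_s · I_f.
S_e = 309 × 5.3 × (1 − 0.36²) / 30800 × 0.99
    = 309 × 5.3 × 0.8704 / 30800 × 0.99
    = 0.04582 m = 45.82 mm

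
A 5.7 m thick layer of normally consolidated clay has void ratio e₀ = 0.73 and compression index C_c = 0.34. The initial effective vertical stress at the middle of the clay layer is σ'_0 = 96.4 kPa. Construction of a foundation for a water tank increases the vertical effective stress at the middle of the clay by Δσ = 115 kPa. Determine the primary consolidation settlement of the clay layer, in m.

S_c ≈ 0.382 m

Final effective stress: σ'_f = σ'_0 + Δσ = 96.4 + 115 = 211.4 kPa.
Normally consolidated clay, so the full stress increment lies on the virgin compression line:
S_c = C_c·H/(1+e₀)·log₁₀(σ'_f/σ'_0) = 0.34×5.7/(1+0.73)×log₁₀(211.4/96.4)
    = 1.1202 × 0.34103 = 0.382 m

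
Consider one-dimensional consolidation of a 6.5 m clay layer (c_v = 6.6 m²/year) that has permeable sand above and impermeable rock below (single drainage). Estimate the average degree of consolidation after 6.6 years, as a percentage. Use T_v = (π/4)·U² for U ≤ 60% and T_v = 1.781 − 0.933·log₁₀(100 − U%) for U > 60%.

U ≈ 93.6 %

Drainage path length: H_d = H = 6.5 m (single drainage).
T_v = c_v·t/H_d² = 6.6×6.6/6.5² = 1.031.
T_v = 1.031 corresponds to the U > 60% branch:
U = 1 − 10^((1.781 − T_v)/0.933)/100 = 0.9363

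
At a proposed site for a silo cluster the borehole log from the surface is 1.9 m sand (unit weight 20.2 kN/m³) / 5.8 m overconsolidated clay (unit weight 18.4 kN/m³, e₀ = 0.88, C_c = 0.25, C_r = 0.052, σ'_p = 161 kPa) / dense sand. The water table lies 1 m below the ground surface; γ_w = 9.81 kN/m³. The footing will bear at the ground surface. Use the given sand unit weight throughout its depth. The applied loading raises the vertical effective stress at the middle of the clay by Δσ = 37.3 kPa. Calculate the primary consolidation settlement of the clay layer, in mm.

S_c ≈ 36.3 mm

Mid-depth of clay below the ground surface: z = 1.9 + 5.8/2 = 4.8 m.
Total vertical stress at mid-clay: σ_v = 20.2×1.9 + 18.4×2.9 = 91.74 kPa.
Pore pressure: u = 9.81×(4.8 − 1) = 37.278 kPa.
Initial effective stress: σ'_0 = σ_v − u = 91.74 − 37.278 = 54.462 kPa.
Final effective stress: σ'_f = 54.462 + 37.3 = 91.762 kPa.
σ'_f = 91.762 ≤ σ'_p = 161 kPa, so the clay remains overconsolidated and only the recompression index applies:
S_c = C_r·H/(1+e₀)·log₁₀(σ'_f/σ'_0) = 0.052×5.8/1.88×log₁₀(91.762/54.462)
    = 0.16043 × 0.22657 = 0.03635 m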